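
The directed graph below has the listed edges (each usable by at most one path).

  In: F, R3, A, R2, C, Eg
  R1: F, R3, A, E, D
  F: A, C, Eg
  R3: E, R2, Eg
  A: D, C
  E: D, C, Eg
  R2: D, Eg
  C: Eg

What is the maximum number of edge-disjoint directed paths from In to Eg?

5

Assign every edge capacity 1; by Menger, the answer equals the max flow.
Path In→Eg (+1); total 1.
Path In→F→Eg (+1); total 2.
Path In→R3→Eg (+1); total 3.
Path In→R2→Eg (+1); total 4.
Path In→C→Eg (+1); total 5.
No residual In→Eg path; max flow = 5.
Certifying cut of size 5: {C→Eg, In→Eg, In→F, In→R2, In→R3}.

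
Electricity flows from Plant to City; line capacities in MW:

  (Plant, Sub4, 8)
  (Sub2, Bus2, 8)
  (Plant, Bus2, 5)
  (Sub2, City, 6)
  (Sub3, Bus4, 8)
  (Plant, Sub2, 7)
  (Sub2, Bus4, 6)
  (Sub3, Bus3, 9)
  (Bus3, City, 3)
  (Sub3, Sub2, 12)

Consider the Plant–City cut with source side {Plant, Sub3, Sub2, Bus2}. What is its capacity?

Edges leaving {Plant, Sub3, Sub2, Bus2}: Plant→Sub4 (8), Sub3→Bus4 (8), Sub3→Bus3 (9), Sub2→Bus4 (6), Sub2→City (6).
Cut capacity = 8 + 8 + 9 + 6 + 6 = 37.

37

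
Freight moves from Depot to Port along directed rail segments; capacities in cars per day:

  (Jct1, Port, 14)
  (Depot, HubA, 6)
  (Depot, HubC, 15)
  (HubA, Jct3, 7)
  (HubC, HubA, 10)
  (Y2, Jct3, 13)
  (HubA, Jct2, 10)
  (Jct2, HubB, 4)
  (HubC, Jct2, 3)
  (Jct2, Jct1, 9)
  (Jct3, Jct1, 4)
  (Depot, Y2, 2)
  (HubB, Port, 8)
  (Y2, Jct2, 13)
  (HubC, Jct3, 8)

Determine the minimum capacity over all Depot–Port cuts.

Augment Depot→Y2→Jct3→Jct1→Port: bottleneck 2, flow now 2.
Augment Depot→HubA→Jct3→Jct1→Port: bottleneck 2, flow now 4.
Augment Depot→HubA→Jct2→Jct1→Port: bottleneck 4, flow now 8.
Augment Depot→HubC→Jct2→Jct1→Port: bottleneck 3, flow now 11.
Augment Depot→HubC→HubA→Jct2→Jct1→Port: bottleneck 2, flow now 13.
Augment Depot→HubC→HubA→Jct2→HubB→Port: bottleneck 4, flow now 17.
No augmenting path remains; maximum flow = 17.
By max-flow min-cut, the minimum cut capacity equals the max flow.
In the residual graph, reachable from Depot: {Depot, Y2, HubA, HubC, Jct3, Jct2}.
Min-cut edges: Jct3→Jct1 (4), Jct2→Jct1 (9), Jct2→HubB (4); capacity 4 + 9 + 4 = 17.

17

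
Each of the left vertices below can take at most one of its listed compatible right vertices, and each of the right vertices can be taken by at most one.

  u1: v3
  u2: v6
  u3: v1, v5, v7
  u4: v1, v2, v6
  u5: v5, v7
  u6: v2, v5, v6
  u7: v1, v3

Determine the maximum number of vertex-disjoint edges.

6

Unit-capacity flow: source→left, listed edges, right→sink; max matching = max flow.
Augmenting path u1→v3 (+1); matched 1.
Augmenting path u2→v6 (+1); matched 2.
Augmenting path u3→v1 (+1); matched 3.
Augmenting path u4→v2 (+1); matched 4.
Augmenting path u5→v5 (+1); matched 5.
Augmenting path u6→v5→u5→v7 (+1); matched 6.
No augmenting path remains; maximum matching = 6.
König certificate: {v1, v2, v3, v5, v6, v7} is a vertex cover of size 6 (every listed pair touches it), so no matching can be larger.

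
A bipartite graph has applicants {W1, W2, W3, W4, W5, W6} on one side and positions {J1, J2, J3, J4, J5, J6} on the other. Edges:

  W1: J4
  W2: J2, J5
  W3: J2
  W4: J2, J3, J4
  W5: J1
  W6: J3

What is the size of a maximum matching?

Unit-capacity flow: source→left, listed edges, right→sink; max matching = max flow.
Augmenting path W1→J4 (+1); matched 1.
Augmenting path W2→J2 (+1); matched 2.
Augmenting path W4→J3 (+1); matched 3.
Augmenting path W5→J1 (+1); matched 4.
Augmenting path W3→J2→W2→J5 (+1); matched 5.
No augmenting path remains; maximum matching = 5.
König certificate: {W2, W5, J2, J3, J4} is a vertex cover of size 5 (every listed pair touches it), so no matching can be larger.

5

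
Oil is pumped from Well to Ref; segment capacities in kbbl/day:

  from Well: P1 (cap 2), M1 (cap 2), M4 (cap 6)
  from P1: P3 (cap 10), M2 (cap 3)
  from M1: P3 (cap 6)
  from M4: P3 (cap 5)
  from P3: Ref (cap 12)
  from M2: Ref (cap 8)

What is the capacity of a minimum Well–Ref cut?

Augment Well→P1→P3→Ref: bottleneck 2, flow now 2.
Augment Well→M1→P3→Ref: bottleneck 2, flow now 4.
Augment Well→M4→P3→Ref: bottleneck 5, flow now 9.
No augmenting path remains; maximum flow = 9.
By max-flow min-cut, the minimum cut capacity equals the max flow.
In the residual graph, reachable from Well: {Well, M4}.
Min-cut edges: Well→P1 (2), Well→M1 (2), M4→P3 (5); capacity 2 + 2 + 5 = 9.

9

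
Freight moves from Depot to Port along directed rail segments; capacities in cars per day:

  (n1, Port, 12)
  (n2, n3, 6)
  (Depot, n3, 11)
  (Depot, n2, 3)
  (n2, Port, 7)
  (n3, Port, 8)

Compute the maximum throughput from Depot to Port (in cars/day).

11

Augment Depot→n2→Port: bottleneck 3, flow now 3.
Augment Depot→n3→Port: bottleneck 8, flow now 11.
No augmenting path remains; maximum flow = 11.
In the residual graph, reachable from Depot: {Depot, n3}.
Min-cut edges: Depot→n2 (3), n3→Port (8); capacity 3 + 8 = 11.
This cut is saturated, so no flow can exceed 11.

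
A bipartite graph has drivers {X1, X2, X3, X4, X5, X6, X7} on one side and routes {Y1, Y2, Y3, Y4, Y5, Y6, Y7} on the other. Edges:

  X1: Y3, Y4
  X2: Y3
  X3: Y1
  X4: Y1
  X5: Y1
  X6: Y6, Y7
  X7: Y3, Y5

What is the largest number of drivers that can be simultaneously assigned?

Unit-capacity flow: source→left, listed edges, right→sink; max matching = max flow.
Augmenting path X1→Y3 (+1); matched 1.
Augmenting path X3→Y1 (+1); matched 2.
Augmenting path X6→Y6 (+1); matched 3.
Augmenting path X7→Y5 (+1); matched 4.
Augmenting path X2→Y3→X1→Y4 (+1); matched 5.
No augmenting path remains; maximum matching = 5.
König certificate: {X1, X2, X6, X7, Y1} is a vertex cover of size 5 (every listed pair touches it), so no matching can be larger.

5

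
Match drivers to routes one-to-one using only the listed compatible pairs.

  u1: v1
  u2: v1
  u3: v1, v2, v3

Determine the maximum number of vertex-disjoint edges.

Unit-capacity flow: source→left, listed edges, right→sink; max matching = max flow.
Augmenting path u1→v1 (+1); matched 1.
Augmenting path u3→v2 (+1); matched 2.
No augmenting path remains; maximum matching = 2.
König certificate: {u3, v1} is a vertex cover of size 2 (every listed pair touches it), so no matching can be larger.

2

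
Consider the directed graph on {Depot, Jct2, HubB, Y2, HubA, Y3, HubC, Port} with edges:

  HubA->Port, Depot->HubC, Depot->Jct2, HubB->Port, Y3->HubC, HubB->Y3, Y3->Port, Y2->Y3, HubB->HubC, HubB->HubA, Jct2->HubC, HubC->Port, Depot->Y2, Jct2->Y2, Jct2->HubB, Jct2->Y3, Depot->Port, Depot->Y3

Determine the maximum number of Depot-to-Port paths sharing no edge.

4

Assign every edge capacity 1; by Menger, the answer equals the max flow.
Path Depot→Port (+1); total 1.
Path Depot→Y3→Port (+1); total 2.
Path Depot→HubC→Port (+1); total 3.
Path Depot→Jct2→HubB→Port (+1); total 4.
No residual Depot→Port path; max flow = 4.
Certifying cut of size 4: {Depot→Jct2, Depot→Port, HubC→Port, Y3→Port}.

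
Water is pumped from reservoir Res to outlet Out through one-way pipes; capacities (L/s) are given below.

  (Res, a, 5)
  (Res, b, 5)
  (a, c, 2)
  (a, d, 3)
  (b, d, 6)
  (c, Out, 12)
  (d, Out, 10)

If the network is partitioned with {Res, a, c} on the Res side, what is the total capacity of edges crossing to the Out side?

20

Edges leaving {Res, a, c}: Res→b (5), a→d (3), c→Out (12).
Cut capacity = 5 + 3 + 12 = 20.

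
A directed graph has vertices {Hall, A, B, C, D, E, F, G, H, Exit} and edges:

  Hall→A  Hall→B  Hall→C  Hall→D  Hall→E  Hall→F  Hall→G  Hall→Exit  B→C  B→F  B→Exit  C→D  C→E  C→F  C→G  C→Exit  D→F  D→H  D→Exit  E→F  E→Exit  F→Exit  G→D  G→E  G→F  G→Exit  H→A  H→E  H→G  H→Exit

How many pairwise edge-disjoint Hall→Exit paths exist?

Assign every edge capacity 1; by Menger, the answer equals the max flow.
Path Hall→Exit (+1); total 1.
Path Hall→B→Exit (+1); total 2.
Path Hall→C→Exit (+1); total 3.
Path Hall→D→Exit (+1); total 4.
Path Hall→E→Exit (+1); total 5.
Path Hall→F→Exit (+1); total 6.
Path Hall→G→Exit (+1); total 7.
No residual Hall→Exit path; max flow = 7.
Certifying cut of size 7: {Hall→B, Hall→C, Hall→D, Hall→E, Hall→Exit, Hall→F, Hall→G}.

7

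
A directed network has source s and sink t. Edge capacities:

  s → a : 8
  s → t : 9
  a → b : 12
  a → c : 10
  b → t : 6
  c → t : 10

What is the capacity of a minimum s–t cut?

Augment s→t: bottleneck 9, flow now 9.
Augment s→a→b→t: bottleneck 6, flow now 15.
Augment s→a→c→t: bottleneck 2, flow now 17.
No augmenting path remains; maximum flow = 17.
By max-flow min-cut, the minimum cut capacity equals the max flow.
In the residual graph, reachable from s: {s}.
Min-cut edges: s→a (8), s→t (9); capacity 8 + 9 = 17.

17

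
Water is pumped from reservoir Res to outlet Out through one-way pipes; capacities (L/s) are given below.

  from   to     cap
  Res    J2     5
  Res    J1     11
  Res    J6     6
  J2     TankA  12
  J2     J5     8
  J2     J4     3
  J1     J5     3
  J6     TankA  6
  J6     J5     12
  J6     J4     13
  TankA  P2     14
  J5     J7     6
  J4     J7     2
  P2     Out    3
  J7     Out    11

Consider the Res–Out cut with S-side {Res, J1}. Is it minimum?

Given cut capacity: 5 + 6 + 3 = 14.
Augment Res→J2→TankA→P2→Out: bottleneck 3, flow now 3.
Augment Res→J2→J5→J7→Out: bottleneck 2, flow now 5.
Augment Res→J1→J5→J7→Out: bottleneck 3, flow now 8.
Augment Res→J6→J5→J7→Out: bottleneck 1, flow now 9.
Augment Res→J6→J4→J7→Out: bottleneck 2, flow now 11.
No augmenting path remains; maximum flow = 11.
In the residual graph, reachable from Res: {Res, J2, J1, J6, TankA, J5, J4, P2}.
Min-cut edges: J5→J7 (6), J4→J7 (2), P2→Out (3); capacity 6 + 2 + 3 = 11.
Cut capacity 14 exceeds the max flow 11, so it is not minimum.

No — its capacity is 14, but the minimum cut has capacity 11.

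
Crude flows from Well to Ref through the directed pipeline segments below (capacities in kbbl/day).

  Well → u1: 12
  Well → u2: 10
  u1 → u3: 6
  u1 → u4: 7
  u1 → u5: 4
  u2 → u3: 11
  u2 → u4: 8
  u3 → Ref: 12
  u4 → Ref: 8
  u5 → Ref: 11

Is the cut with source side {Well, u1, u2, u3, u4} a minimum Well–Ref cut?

Given cut capacity: 4 + 12 + 8 = 24.
Augment Well→u1→u3→Ref: bottleneck 6, flow now 6.
Augment Well→u1→u4→Ref: bottleneck 6, flow now 12.
Augment Well→u2→u3→Ref: bottleneck 6, flow now 18.
Augment Well→u2→u4→Ref: bottleneck 2, flow now 20.
Augment Well→u2→u3→u1→u5→Ref: bottleneck 2, flow now 22. (uses reverse residual edge)
No augmenting path remains; maximum flow = 22.
In the residual graph, reachable from Well: {Well}.
Min-cut edges: Well→u1 (12), Well→u2 (10); capacity 12 + 10 = 22.
Cut capacity 24 exceeds the max flow 22, so it is not minimum.

No — its capacity is 24, but the minimum cut has capacity 22.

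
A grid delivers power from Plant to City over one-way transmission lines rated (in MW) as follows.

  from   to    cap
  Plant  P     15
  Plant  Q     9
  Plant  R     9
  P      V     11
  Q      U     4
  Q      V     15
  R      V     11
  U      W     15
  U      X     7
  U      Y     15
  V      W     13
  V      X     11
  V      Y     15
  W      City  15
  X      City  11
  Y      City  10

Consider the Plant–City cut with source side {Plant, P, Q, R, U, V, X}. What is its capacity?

Edges leaving {Plant, P, Q, R, U, V, X}: U→W (15), U→Y (15), V→W (13), V→Y (15), X→City (11).
Cut capacity = 15 + 15 + 13 + 15 + 11 = 69.

69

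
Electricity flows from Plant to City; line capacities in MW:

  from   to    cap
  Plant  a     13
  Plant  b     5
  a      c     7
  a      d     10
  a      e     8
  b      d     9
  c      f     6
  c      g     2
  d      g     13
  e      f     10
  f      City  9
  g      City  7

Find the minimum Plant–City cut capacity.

16

Augment Plant→a→c→f→City: bottleneck 6, flow now 6.
Augment Plant→a→c→g→City: bottleneck 1, flow now 7.
Augment Plant→a→d→g→City: bottleneck 6, flow now 13.
Augment Plant→b→d→a→e→f→City: bottleneck 3, flow now 16. (uses reverse residual edge)
No augmenting path remains; maximum flow = 16.
By max-flow min-cut, the minimum cut capacity equals the max flow.
In the residual graph, reachable from Plant: {Plant, a, b, c, d, e, f, g}.
Min-cut edges: f→City (9), g→City (7); capacity 9 + 7 = 16.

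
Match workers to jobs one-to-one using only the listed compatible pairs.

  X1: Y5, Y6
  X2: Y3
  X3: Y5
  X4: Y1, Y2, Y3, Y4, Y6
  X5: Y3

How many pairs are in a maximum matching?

Unit-capacity flow: source→left, listed edges, right→sink; max matching = max flow.
Augmenting path X1→Y5 (+1); matched 1.
Augmenting path X2→Y3 (+1); matched 2.
Augmenting path X4→Y1 (+1); matched 3.
Augmenting path X3→Y5→X1→Y6 (+1); matched 4.
No augmenting path remains; maximum matching = 4.
König certificate: {X1, X3, X4, Y3} is a vertex cover of size 4 (every listed pair touches it), so no matching can be larger.

4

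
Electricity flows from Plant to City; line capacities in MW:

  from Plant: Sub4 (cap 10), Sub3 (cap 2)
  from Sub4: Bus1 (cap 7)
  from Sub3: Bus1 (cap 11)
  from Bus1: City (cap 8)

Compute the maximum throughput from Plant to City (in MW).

Augment Plant→Sub4→Bus1→City: bottleneck 7, flow now 7.
Augment Plant→Sub3→Bus1→City: bottleneck 1, flow now 8.
No augmenting path remains; maximum flow = 8.
In the residual graph, reachable from Plant: {Plant, Sub4, Sub3, Bus1}.
Min-cut edges: Bus1→City (8); capacity 8 = 8.
This cut is saturated, so no flow can exceed 8.

8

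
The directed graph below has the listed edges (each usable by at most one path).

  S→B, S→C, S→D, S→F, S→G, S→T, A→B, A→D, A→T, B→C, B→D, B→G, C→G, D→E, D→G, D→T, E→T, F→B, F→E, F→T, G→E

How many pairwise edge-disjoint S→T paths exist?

Assign every edge capacity 1; by Menger, the answer equals the max flow.
Path S→T (+1); total 1.
Path S→D→T (+1); total 2.
Path S→F→T (+1); total 3.
Path S→G→E→T (+1); total 4.
No residual S→T path; max flow = 4.
Certifying cut of size 4: {D→T, E→T, S→F, S→T}.

4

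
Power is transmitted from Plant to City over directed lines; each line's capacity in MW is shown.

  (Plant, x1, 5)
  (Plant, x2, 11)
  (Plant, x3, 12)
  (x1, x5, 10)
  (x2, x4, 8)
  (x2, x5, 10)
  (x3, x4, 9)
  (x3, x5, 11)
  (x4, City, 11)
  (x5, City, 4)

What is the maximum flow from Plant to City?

Augment Plant→x1→x5→City: bottleneck 4, flow now 4.
Augment Plant→x2→x4→City: bottleneck 8, flow now 12.
Augment Plant→x3→x4→City: bottleneck 3, flow now 15.
No augmenting path remains; maximum flow = 15.
In the residual graph, reachable from Plant: {Plant, x1, x2, x3, x4, x5}.
Min-cut edges: x4→City (11), x5→City (4); capacity 11 + 4 = 15.
This cut is saturated, so no flow can exceed 15.

15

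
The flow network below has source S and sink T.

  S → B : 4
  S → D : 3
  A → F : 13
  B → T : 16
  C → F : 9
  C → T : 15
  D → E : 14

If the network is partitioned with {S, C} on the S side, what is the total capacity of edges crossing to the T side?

Edges leaving {S, C}: S→B (4), S→D (3), C→F (9), C→T (15).
Cut capacity = 4 + 3 + 9 + 15 = 31.

31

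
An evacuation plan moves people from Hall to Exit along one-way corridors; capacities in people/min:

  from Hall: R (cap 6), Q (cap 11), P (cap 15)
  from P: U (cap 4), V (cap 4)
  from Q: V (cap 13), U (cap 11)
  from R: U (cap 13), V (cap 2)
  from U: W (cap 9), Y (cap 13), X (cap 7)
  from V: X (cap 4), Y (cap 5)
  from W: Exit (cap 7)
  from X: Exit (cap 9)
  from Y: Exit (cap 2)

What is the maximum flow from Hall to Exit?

Augment Hall→P→U→W→Exit: bottleneck 4, flow now 4.
Augment Hall→P→V→X→Exit: bottleneck 4, flow now 8.
Augment Hall→Q→U→W→Exit: bottleneck 3, flow now 11.
Augment Hall→Q→U→X→Exit: bottleneck 5, flow now 16.
Augment Hall→Q→U→Y→Exit: bottleneck 2, flow now 18.
No augmenting path remains; maximum flow = 18.
In the residual graph, reachable from Hall: {Hall, P, Q, R, U, V, W, X, Y}.
Min-cut edges: W→Exit (7), X→Exit (9), Y→Exit (2); capacity 7 + 9 + 2 = 18.
This cut is saturated, so no flow can exceed 18.

18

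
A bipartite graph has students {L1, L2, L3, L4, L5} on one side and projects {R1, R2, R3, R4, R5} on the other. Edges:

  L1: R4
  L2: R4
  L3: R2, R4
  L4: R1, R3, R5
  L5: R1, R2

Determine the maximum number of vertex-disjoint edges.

4

Unit-capacity flow: source→left, listed edges, right→sink; max matching = max flow.
Augmenting path L1→R4 (+1); matched 1.
Augmenting path L3→R2 (+1); matched 2.
Augmenting path L4→R1 (+1); matched 3.
Augmenting path L5→R1→L4→R3 (+1); matched 4.
No augmenting path remains; maximum matching = 4.
König certificate: {L3, L4, L5, R4} is a vertex cover of size 4 (every listed pair touches it), so no matching can be larger.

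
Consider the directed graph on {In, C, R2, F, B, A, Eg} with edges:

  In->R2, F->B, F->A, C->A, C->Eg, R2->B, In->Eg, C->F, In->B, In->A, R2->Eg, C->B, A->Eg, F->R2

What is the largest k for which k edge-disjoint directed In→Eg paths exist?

3

Assign every edge capacity 1; by Menger, the answer equals the max flow.
Path In→Eg (+1); total 1.
Path In→R2→Eg (+1); total 2.
Path In→A→Eg (+1); total 3.
No residual In→Eg path; max flow = 3.
Certifying cut of size 3: {In→A, In→Eg, In→R2}.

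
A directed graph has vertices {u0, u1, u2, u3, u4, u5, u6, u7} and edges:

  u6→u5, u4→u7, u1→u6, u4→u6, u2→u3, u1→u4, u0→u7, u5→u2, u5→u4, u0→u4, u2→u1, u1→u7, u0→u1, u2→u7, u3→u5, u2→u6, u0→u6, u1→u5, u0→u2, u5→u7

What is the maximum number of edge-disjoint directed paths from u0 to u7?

5

Assign every edge capacity 1; by Menger, the answer equals the max flow.
Path u0→u7 (+1); total 1.
Path u0→u1→u7 (+1); total 2.
Path u0→u2→u7 (+1); total 3.
Path u0→u4→u7 (+1); total 4.
Path u0→u6→u5→u7 (+1); total 5.
No residual u0→u7 path; max flow = 5.
Certifying cut of size 5: {u0→u1, u0→u2, u0→u4, u0→u6, u0→u7}.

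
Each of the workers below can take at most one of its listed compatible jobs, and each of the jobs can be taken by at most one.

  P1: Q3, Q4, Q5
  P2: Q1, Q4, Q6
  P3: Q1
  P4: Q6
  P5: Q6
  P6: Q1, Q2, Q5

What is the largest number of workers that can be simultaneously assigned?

Unit-capacity flow: source→left, listed edges, right→sink; max matching = max flow.
Augmenting path P1→Q3 (+1); matched 1.
Augmenting path P2→Q1 (+1); matched 2.
Augmenting path P4→Q6 (+1); matched 3.
Augmenting path P6→Q2 (+1); matched 4.
Augmenting path P3→Q1→P2→Q4 (+1); matched 5.
No augmenting path remains; maximum matching = 5.
König certificate: {P1, P2, P3, P6, Q6} is a vertex cover of size 5 (every listed pair touches it), so no matching can be larger.

5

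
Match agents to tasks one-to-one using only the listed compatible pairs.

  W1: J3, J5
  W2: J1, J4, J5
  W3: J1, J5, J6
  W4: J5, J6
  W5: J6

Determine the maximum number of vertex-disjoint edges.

5

Unit-capacity flow: source→left, listed edges, right→sink; max matching = max flow.
Augmenting path W1→J3 (+1); matched 1.
Augmenting path W2→J1 (+1); matched 2.
Augmenting path W3→J5 (+1); matched 3.
Augmenting path W4→J6 (+1); matched 4.
Augmenting path W5→J6→W4→J5→W3→J1→W2→J4 (+1); matched 5.
No augmenting path remains; maximum matching = 5.
König certificate: {W1, W2, W3, W4, W5} is a vertex cover of size 5 (every listed pair touches it), so no matching can be larger.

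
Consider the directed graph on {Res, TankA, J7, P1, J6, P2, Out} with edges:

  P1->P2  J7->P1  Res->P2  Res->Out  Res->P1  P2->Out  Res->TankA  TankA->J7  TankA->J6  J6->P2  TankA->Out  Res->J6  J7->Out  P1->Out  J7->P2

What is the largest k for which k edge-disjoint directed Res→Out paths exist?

4

Assign every edge capacity 1; by Menger, the answer equals the max flow.
Path Res→Out (+1); total 1.
Path Res→TankA→Out (+1); total 2.
Path Res→P1→Out (+1); total 3.
Path Res→P2→Out (+1); total 4.
No residual Res→Out path; max flow = 4.
Certifying cut of size 4: {P2→Out, Res→Out, Res→P1, Res→TankA}.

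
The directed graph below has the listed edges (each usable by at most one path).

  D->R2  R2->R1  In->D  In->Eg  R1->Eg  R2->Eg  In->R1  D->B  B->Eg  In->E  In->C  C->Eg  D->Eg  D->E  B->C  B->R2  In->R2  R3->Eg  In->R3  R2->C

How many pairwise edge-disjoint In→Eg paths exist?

6

Assign every edge capacity 1; by Menger, the answer equals the max flow.
Path In→Eg (+1); total 1.
Path In→D→Eg (+1); total 2.
Path In→C→Eg (+1); total 3.
Path In→R2→Eg (+1); total 4.
Path In→R1→Eg (+1); total 5.
Path In→R3→Eg (+1); total 6.
No residual In→Eg path; max flow = 6.
Certifying cut of size 6: {In→C, In→D, In→Eg, In→R1, In→R2, In→R3}.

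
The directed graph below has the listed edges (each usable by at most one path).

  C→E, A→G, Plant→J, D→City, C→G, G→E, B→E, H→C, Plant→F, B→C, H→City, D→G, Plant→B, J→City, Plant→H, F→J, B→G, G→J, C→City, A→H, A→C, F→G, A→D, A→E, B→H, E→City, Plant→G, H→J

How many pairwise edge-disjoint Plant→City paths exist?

4

Assign every edge capacity 1; by Menger, the answer equals the max flow.
Path Plant→H→City (+1); total 1.
Path Plant→J→City (+1); total 2.
Path Plant→B→C→City (+1); total 3.
Path Plant→G→E→City (+1); total 4.
No residual Plant→City path; max flow = 4.
Certifying cut of size 4: {G→E, J→City, Plant→B, Plant→H}.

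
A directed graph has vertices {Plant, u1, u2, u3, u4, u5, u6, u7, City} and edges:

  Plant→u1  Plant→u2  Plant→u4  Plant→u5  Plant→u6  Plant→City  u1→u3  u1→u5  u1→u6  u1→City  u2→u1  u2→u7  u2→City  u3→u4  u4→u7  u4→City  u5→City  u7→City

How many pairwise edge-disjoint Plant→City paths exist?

5

Assign every edge capacity 1; by Menger, the answer equals the max flow.
Path Plant→City (+1); total 1.
Path Plant→u1→City (+1); total 2.
Path Plant→u2→City (+1); total 3.
Path Plant→u4→City (+1); total 4.
Path Plant→u5→City (+1); total 5.
No residual Plant→City path; max flow = 5.
Certifying cut of size 5: {Plant→City, Plant→u1, Plant→u2, Plant→u4, Plant→u5}.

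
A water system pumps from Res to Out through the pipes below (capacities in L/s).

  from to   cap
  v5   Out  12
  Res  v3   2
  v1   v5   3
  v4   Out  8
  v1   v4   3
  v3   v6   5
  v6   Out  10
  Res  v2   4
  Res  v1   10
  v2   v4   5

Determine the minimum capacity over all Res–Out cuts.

12

Augment Res→v1→v4→Out: bottleneck 3, flow now 3.
Augment Res→v1→v5→Out: bottleneck 3, flow now 6.
Augment Res→v2→v4→Out: bottleneck 4, flow now 10.
Augment Res→v3→v6→Out: bottleneck 2, flow now 12.
No augmenting path remains; maximum flow = 12.
By max-flow min-cut, the minimum cut capacity equals the max flow.
In the residual graph, reachable from Res: {Res, v1}.
Min-cut edges: Res→v2 (4), Res→v3 (2), v1→v4 (3), v1→v5 (3); capacity 4 + 2 + 3 + 3 = 12.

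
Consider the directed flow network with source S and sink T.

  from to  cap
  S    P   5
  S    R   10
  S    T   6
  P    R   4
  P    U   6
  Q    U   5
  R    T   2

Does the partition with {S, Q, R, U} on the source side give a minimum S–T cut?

No — its capacity is 13, but the minimum cut has capacity 8.

Given cut capacity: 5 + 6 + 2 = 13.
Augment S→T: bottleneck 6, flow now 6.
Augment S→R→T: bottleneck 2, flow now 8.
No augmenting path remains; maximum flow = 8.
In the residual graph, reachable from S: {S, P, R, U}.
Min-cut edges: S→T (6), R→T (2); capacity 6 + 2 = 8.
Cut capacity 13 exceeds the max flow 8, so it is not minimum.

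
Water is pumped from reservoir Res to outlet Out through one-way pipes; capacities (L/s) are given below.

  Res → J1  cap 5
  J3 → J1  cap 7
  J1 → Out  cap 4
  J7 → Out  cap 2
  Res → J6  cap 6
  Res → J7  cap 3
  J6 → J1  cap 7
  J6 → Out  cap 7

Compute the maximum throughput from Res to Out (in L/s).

12

Augment Res→J6→Out: bottleneck 6, flow now 6.
Augment Res→J7→Out: bottleneck 2, flow now 8.
Augment Res→J1→Out: bottleneck 4, flow now 12.
No augmenting path remains; maximum flow = 12.
In the residual graph, reachable from Res: {Res, J7, J1}.
Min-cut edges: Res→J6 (6), J7→Out (2), J1→Out (4); capacity 6 + 2 + 4 = 12.
This cut is saturated, so no flow can exceed 12.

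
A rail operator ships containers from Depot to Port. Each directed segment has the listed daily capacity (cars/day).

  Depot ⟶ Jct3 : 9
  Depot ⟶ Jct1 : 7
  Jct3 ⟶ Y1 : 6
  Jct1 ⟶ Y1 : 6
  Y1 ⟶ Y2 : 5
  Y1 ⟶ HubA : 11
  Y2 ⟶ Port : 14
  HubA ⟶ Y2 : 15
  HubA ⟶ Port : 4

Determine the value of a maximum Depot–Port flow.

12

Augment Depot→Jct3→Y1→Y2→Port: bottleneck 5, flow now 5.
Augment Depot→Jct3→Y1→HubA→Port: bottleneck 1, flow now 6.
Augment Depot→Jct1→Y1→HubA→Port: bottleneck 3, flow now 9.
Augment Depot→Jct1→Y1→HubA→Y2→Port: bottleneck 3, flow now 12.
No augmenting path remains; maximum flow = 12.
In the residual graph, reachable from Depot: {Depot, Jct3, Jct1}.
Min-cut edges: Jct3→Y1 (6), Jct1→Y1 (6); capacity 6 + 6 = 12.
This cut is saturated, so no flow can exceed 12.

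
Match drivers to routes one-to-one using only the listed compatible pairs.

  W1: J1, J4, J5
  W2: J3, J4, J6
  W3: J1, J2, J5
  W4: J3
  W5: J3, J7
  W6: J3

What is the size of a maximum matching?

Unit-capacity flow: source→left, listed edges, right→sink; max matching = max flow.
Augmenting path W1→J1 (+1); matched 1.
Augmenting path W2→J3 (+1); matched 2.
Augmenting path W3→J2 (+1); matched 3.
Augmenting path W5→J7 (+1); matched 4.
Augmenting path W4→J3→W2→J4 (+1); matched 5.
No augmenting path remains; maximum matching = 5.
König certificate: {W1, W2, W3, W5, J3} is a vertex cover of size 5 (every listed pair touches it), so no matching can be larger.

5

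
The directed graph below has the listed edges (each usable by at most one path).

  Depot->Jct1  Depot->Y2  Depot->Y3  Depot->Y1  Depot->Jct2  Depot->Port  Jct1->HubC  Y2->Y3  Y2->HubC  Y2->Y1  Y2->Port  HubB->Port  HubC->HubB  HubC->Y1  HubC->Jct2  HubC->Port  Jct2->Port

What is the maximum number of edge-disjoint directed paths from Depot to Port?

Assign every edge capacity 1; by Menger, the answer equals the max flow.
Path Depot→Port (+1); total 1.
Path Depot→Y2→Port (+1); total 2.
Path Depot→Jct2→Port (+1); total 3.
Path Depot→Jct1→HubC→Port (+1); total 4.
No residual Depot→Port path; max flow = 4.
Certifying cut of size 4: {Depot→Jct1, Depot→Jct2, Depot→Port, Depot→Y2}.

4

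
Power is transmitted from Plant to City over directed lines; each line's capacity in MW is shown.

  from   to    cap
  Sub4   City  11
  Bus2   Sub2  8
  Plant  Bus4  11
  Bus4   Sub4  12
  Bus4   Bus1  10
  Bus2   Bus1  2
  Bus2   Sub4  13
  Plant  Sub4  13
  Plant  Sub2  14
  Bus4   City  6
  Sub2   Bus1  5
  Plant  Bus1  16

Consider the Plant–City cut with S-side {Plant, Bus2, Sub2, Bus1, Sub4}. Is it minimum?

No — its capacity is 22, but the minimum cut has capacity 17.

Given cut capacity: 11 + 11 = 22.
Augment Plant→Bus4→City: bottleneck 6, flow now 6.
Augment Plant→Sub4→City: bottleneck 11, flow now 17.
No augmenting path remains; maximum flow = 17.
In the residual graph, reachable from Plant: {Plant, Bus4, Sub2, Bus1, Sub4}.
Min-cut edges: Bus4→City (6), Sub4→City (11); capacity 6 + 11 = 17.
Cut capacity 22 exceeds the max flow 17, so it is not minimum.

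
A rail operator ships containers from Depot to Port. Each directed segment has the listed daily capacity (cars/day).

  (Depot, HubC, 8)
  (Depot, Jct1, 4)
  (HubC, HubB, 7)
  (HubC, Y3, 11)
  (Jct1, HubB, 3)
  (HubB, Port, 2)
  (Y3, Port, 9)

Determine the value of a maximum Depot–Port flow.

10

Augment Depot→HubC→HubB→Port: bottleneck 2, flow now 2.
Augment Depot→HubC→Y3→Port: bottleneck 6, flow now 8.
Augment Depot→Jct1→HubB→HubC→Y3→Port: bottleneck 2, flow now 10. (uses reverse residual edge)
No augmenting path remains; maximum flow = 10.
In the residual graph, reachable from Depot: {Depot, Jct1, HubB}.
Min-cut edges: Depot→HubC (8), HubB→Port (2); capacity 8 + 2 = 10.
This cut is saturated, so no flow can exceed 10.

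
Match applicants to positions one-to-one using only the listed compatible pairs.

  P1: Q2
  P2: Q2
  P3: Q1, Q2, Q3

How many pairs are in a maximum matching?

Unit-capacity flow: source→left, listed edges, right→sink; max matching = max flow.
Augmenting path P1→Q2 (+1); matched 1.
Augmenting path P3→Q1 (+1); matched 2.
No augmenting path remains; maximum matching = 2.
König certificate: {P3, Q2} is a vertex cover of size 2 (every listed pair touches it), so no matching can be larger.

2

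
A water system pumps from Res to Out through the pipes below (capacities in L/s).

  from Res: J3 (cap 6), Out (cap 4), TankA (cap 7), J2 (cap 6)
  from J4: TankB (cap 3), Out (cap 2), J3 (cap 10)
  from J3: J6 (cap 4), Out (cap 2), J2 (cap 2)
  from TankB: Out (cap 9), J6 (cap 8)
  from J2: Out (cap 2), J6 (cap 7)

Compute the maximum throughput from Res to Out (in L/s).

Augment Res→Out: bottleneck 4, flow now 4.
Augment Res→J3→Out: bottleneck 2, flow now 6.
Augment Res→J2→Out: bottleneck 2, flow now 8.
No augmenting path remains; maximum flow = 8.
In the residual graph, reachable from Res: {Res, J3, TankA, J2, J6}.
Min-cut edges: Res→Out (4), J3→Out (2), J2→Out (2); capacity 4 + 2 + 2 = 8.
This cut is saturated, so no flow can exceed 8.

8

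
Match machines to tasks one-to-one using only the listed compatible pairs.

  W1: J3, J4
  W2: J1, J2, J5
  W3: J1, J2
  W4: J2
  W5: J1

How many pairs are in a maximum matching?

4

Unit-capacity flow: source→left, listed edges, right→sink; max matching = max flow.
Augmenting path W1→J3 (+1); matched 1.
Augmenting path W2→J1 (+1); matched 2.
Augmenting path W3→J2 (+1); matched 3.
Augmenting path W5→J1→W2→J5 (+1); matched 4.
No augmenting path remains; maximum matching = 4.
König certificate: {W1, W2, J1, J2} is a vertex cover of size 4 (every listed pair touches it), so no matching can be larger.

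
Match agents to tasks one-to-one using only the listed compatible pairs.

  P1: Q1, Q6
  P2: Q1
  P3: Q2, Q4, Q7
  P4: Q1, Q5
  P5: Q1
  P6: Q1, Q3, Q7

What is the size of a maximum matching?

Unit-capacity flow: source→left, listed edges, right→sink; max matching = max flow.
Augmenting path P1→Q1 (+1); matched 1.
Augmenting path P3→Q2 (+1); matched 2.
Augmenting path P4→Q5 (+1); matched 3.
Augmenting path P6→Q3 (+1); matched 4.
Augmenting path P2→Q1→P1→Q6 (+1); matched 5.
No augmenting path remains; maximum matching = 5.
König certificate: {P1, P3, P4, P6, Q1} is a vertex cover of size 5 (every listed pair touches it), so no matching can be larger.

5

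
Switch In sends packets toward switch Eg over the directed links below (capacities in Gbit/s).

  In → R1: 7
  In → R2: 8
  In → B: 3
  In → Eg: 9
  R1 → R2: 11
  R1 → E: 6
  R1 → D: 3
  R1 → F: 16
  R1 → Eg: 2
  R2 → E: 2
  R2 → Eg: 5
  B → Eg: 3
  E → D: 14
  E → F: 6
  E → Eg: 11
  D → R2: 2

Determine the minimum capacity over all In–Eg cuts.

Augment In→Eg: bottleneck 9, flow now 9.
Augment In→R1→Eg: bottleneck 2, flow now 11.
Augment In→R2→Eg: bottleneck 5, flow now 16.
Augment In→B→Eg: bottleneck 3, flow now 19.
Augment In→R1→E→Eg: bottleneck 5, flow now 24.
Augment In→R2→E→Eg: bottleneck 2, flow now 26.
No augmenting path remains; maximum flow = 26.
By max-flow min-cut, the minimum cut capacity equals the max flow.
In the residual graph, reachable from In: {In, R2}.
Min-cut edges: In→R1 (7), In→B (3), In→Eg (9), R2→E (2), R2→Eg (5); capacity 7 + 3 + 9 + 2 + 5 = 26.

26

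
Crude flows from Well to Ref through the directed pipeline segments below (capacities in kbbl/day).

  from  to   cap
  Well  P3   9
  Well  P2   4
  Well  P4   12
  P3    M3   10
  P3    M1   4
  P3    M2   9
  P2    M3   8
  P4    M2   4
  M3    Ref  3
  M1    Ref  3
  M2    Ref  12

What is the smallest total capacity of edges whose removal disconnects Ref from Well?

16

Augment Well→P3→M3→Ref: bottleneck 3, flow now 3.
Augment Well→P3→M1→Ref: bottleneck 3, flow now 6.
Augment Well→P3→M2→Ref: bottleneck 3, flow now 9.
Augment Well→P4→M2→Ref: bottleneck 4, flow now 13.
Augment Well→P2→M3→P3→M2→Ref: bottleneck 3, flow now 16. (uses reverse residual edge)
No augmenting path remains; maximum flow = 16.
By max-flow min-cut, the minimum cut capacity equals the max flow.
In the residual graph, reachable from Well: {Well, P2, P4, M3}.
Min-cut edges: Well→P3 (9), P4→M2 (4), M3→Ref (3); capacity 9 + 4 + 3 = 16.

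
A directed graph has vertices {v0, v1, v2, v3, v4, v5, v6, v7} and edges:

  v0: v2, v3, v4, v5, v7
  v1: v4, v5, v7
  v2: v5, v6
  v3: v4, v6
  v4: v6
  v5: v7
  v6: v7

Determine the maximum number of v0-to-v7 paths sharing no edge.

3

Assign every edge capacity 1; by Menger, the answer equals the max flow.
Path v0→v7 (+1); total 1.
Path v0→v5→v7 (+1); total 2.
Path v0→v2→v6→v7 (+1); total 3.
No residual v0→v7 path; max flow = 3.
Certifying cut of size 3: {v0→v7, v5→v7, v6→v7}.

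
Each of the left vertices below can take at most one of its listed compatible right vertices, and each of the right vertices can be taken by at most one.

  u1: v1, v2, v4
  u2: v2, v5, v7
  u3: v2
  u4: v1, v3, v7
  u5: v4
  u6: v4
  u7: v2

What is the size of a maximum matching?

5

Unit-capacity flow: source→left, listed edges, right→sink; max matching = max flow.
Augmenting path u1→v1 (+1); matched 1.
Augmenting path u2→v2 (+1); matched 2.
Augmenting path u4→v3 (+1); matched 3.
Augmenting path u5→v4 (+1); matched 4.
Augmenting path u3→v2→u2→v5 (+1); matched 5.
No augmenting path remains; maximum matching = 5.
König certificate: {u1, u2, u4, v2, v4} is a vertex cover of size 5 (every listed pair touches it), so no matching can be larger.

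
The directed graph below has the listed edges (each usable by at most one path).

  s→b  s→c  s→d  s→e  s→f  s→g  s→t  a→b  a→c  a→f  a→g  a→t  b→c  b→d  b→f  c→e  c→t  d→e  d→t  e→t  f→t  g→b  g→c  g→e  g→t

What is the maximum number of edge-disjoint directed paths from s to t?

6

Assign every edge capacity 1; by Menger, the answer equals the max flow.
Path s→t (+1); total 1.
Path s→c→t (+1); total 2.
Path s→d→t (+1); total 3.
Path s→e→t (+1); total 4.
Path s→f→t (+1); total 5.
Path s→g→t (+1); total 6.
No residual s→t path; max flow = 6.
Certifying cut of size 6: {c→t, d→t, e→t, f→t, s→g, s→t}.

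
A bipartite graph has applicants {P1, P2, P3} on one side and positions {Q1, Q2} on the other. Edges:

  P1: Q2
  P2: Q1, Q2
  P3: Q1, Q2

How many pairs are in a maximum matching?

Unit-capacity flow: source→left, listed edges, right→sink; max matching = max flow.
Augmenting path P1→Q2 (+1); matched 1.
Augmenting path P2→Q1 (+1); matched 2.
No augmenting path remains; maximum matching = 2.
König certificate: {Q1, Q2} is a vertex cover of size 2 (every listed pair touches it), so no matching can be larger.

2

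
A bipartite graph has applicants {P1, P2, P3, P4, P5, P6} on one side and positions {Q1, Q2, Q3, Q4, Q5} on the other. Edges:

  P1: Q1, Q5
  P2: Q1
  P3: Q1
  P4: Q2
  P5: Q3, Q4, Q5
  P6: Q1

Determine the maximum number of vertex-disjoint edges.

Unit-capacity flow: source→left, listed edges, right→sink; max matching = max flow.
Augmenting path P1→Q1 (+1); matched 1.
Augmenting path P4→Q2 (+1); matched 2.
Augmenting path P5→Q3 (+1); matched 3.
Augmenting path P2→Q1→P1→Q5 (+1); matched 4.
No augmenting path remains; maximum matching = 4.
König certificate: {P1, P4, P5, Q1} is a vertex cover of size 4 (every listed pair touches it), so no matching can be larger.

4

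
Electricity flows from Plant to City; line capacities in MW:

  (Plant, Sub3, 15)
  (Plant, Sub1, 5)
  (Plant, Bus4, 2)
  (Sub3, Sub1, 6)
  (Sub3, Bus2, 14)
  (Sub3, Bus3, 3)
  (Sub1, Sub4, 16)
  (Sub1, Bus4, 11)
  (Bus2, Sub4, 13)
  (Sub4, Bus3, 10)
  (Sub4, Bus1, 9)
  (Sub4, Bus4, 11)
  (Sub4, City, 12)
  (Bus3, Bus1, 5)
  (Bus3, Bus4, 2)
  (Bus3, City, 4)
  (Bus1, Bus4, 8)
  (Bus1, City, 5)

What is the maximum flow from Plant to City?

20

Augment Plant→Sub3→Bus3→City: bottleneck 3, flow now 3.
Augment Plant→Sub1→Sub4→City: bottleneck 5, flow now 8.
Augment Plant→Sub3→Sub1→Sub4→City: bottleneck 6, flow now 14.
Augment Plant→Sub3→Bus2→Sub4→City: bottleneck 1, flow now 15.
Augment Plant→Sub3→Bus2→Sub4→Bus3→City: bottleneck 1, flow now 16.
Augment Plant→Sub3→Bus2→Sub4→Bus1→City: bottleneck 4, flow now 20.
No augmenting path remains; maximum flow = 20.
In the residual graph, reachable from Plant: {Plant, Bus4}.
Min-cut edges: Plant→Sub3 (15), Plant→Sub1 (5); capacity 15 + 5 = 20.
This cut is saturated, so no flow can exceed 20.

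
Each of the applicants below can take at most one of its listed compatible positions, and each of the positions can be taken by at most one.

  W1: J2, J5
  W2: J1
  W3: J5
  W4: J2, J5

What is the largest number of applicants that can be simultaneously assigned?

3

Unit-capacity flow: source→left, listed edges, right→sink; max matching = max flow.
Augmenting path W1→J2 (+1); matched 1.
Augmenting path W2→J1 (+1); matched 2.
Augmenting path W3→J5 (+1); matched 3.
No augmenting path remains; maximum matching = 3.
König certificate: {W2, J2, J5} is a vertex cover of size 3 (every listed pair touches it), so no matching can be larger.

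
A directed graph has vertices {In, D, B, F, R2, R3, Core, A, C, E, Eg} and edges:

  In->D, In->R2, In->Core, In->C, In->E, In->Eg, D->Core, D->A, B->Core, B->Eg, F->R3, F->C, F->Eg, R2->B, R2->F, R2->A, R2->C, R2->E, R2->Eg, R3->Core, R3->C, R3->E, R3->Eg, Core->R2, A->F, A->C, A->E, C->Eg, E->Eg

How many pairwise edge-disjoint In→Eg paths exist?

6

Assign every edge capacity 1; by Menger, the answer equals the max flow.
Path In→Eg (+1); total 1.
Path In→R2→Eg (+1); total 2.
Path In→C→Eg (+1); total 3.
Path In→E→Eg (+1); total 4.
Path In→D→A→F→Eg (+1); total 5.
Path In→Core→R2→B→Eg (+1); total 6.
No residual In→Eg path; max flow = 6.
Certifying cut of size 6: {In→C, In→Core, In→D, In→E, In→Eg, In→R2}.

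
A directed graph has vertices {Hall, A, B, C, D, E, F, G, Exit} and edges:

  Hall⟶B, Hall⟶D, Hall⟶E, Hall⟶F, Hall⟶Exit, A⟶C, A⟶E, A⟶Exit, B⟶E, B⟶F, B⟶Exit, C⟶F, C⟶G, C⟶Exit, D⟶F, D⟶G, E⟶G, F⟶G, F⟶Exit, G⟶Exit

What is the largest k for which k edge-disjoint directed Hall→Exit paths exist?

Assign every edge capacity 1; by Menger, the answer equals the max flow.
Path Hall→Exit (+1); total 1.
Path Hall→B→Exit (+1); total 2.
Path Hall→F→Exit (+1); total 3.
Path Hall→D→G→Exit (+1); total 4.
No residual Hall→Exit path; max flow = 4.
Certifying cut of size 4: {F→Exit, G→Exit, Hall→B, Hall→Exit}.

4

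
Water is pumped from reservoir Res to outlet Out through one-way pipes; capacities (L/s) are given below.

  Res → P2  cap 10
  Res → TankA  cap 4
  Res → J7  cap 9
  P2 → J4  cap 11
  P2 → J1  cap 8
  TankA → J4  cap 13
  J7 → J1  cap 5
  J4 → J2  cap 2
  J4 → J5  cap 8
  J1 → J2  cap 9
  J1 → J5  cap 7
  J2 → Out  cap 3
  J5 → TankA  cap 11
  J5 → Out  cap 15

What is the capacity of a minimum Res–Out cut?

18

Augment Res→P2→J4→J2→Out: bottleneck 2, flow now 2.
Augment Res→P2→J4→J5→Out: bottleneck 8, flow now 10.
Augment Res→J7→J1→J2→Out: bottleneck 1, flow now 11.
Augment Res→J7→J1→J5→Out: bottleneck 4, flow now 15.
Augment Res→TankA→J4→P2→J1→J5→Out: bottleneck 3, flow now 18. (uses reverse residual edge)
No augmenting path remains; maximum flow = 18.
By max-flow min-cut, the minimum cut capacity equals the max flow.
In the residual graph, reachable from Res: {Res, P2, TankA, J7, J4, J1, J2}.
Min-cut edges: J4→J5 (8), J1→J5 (7), J2→Out (3); capacity 8 + 7 + 3 = 18.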